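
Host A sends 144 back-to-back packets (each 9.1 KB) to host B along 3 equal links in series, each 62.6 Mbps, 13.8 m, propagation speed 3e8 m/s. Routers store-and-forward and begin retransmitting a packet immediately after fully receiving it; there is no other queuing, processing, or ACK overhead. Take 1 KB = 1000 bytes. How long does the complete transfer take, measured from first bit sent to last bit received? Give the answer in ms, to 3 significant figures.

Per-hop transmission t_tx = L/R = 72800/62600000 = 1.16294 ms.
Per-hop propagation t_prop = 13.8/300000000 = 4.6e-05 ms.
Pipeline fill: first packet needs 3·t_tx to clear all hops; remaining 143 packets each add one t_tx.
Total = (3+144-1)·t_tx + 3·t_prop = 146·1.16294 + 3·4.6e-05 = 170 ms.

170 ms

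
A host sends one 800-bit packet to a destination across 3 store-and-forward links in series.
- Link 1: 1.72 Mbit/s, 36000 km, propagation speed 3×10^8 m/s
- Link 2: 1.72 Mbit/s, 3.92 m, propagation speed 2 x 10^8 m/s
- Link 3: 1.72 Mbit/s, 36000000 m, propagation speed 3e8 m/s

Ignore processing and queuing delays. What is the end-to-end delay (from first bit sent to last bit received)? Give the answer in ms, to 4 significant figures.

Transmission delay per hop = L/R = 800/1720000 = 0.465116 ms; 3 hops → 1.39535 ms.
Propagation delays (d/s per hop): 120, 1.96e-05, 120 ms; sum = 240 ms.
End-to-end = 241.4 ms.

241.4 ms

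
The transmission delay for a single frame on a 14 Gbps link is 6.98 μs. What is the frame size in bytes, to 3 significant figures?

12200 bytes

L = R × t_tx = 14000000000 b/s × 6.98e-06 s = 97720 bits.
In bytes: 97720 / 8 = 12200 bytes.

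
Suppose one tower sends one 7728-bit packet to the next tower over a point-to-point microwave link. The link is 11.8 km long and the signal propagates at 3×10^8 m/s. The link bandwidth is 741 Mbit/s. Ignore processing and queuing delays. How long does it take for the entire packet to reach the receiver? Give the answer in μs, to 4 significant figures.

49.76 μs

Transmission delay = L/R = 7728 / 741000000 = 10.4291 μs.
Propagation delay = d/s = 11800 m / 300000000 m/s = 39.3333 μs.
Total = 49.76 μs.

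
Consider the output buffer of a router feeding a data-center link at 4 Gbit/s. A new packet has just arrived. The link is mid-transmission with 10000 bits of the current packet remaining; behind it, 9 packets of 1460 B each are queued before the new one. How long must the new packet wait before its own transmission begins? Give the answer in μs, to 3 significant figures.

28.8 μs

Each queued packet: L/R = 11680/4000000000 = 2.92 μs.
9 queued → 26.28 μs.
Plus remaining 10000 bits of current packet: 2.5 μs.
Queuing delay = 28.8 μs.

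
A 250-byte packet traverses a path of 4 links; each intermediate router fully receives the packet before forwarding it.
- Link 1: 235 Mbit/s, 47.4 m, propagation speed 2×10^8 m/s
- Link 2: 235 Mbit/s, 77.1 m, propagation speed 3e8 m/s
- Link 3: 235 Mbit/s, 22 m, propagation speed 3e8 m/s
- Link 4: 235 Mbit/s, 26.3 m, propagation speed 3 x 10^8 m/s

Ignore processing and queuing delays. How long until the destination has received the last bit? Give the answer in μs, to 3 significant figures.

L = 250 × 8 = 2000 bits.
Transmission delay per hop = L/R = 2000/235000000 = 8.51064 μs; 4 hops → 34.0426 μs.
Propagation delays (d/s per hop): 0.237, 0.257, 0.0733333, 0.0876667 μs; sum = 0.655 μs.
End-to-end = 34.7 μs.

34.7 μs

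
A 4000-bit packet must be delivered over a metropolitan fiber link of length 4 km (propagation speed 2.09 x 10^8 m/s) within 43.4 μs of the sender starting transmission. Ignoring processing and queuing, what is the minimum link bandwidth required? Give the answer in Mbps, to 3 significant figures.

Propagation delay = 4000 / 209000000 = 19.1388 μs.
Transmission budget = 43.4 − 19.1388 = 24.2612 μs.
R ≥ L / t_tx = 4000 bits / 2.42612e-05 s = 165 Mbps.

165 Mbps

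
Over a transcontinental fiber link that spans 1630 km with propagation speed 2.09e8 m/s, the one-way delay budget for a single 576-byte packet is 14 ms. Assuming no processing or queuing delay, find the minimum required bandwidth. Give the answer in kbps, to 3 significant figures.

743 kbps

L = 4608 bits.
Propagation delay = 1630000 / 209000000 = 7.79904 ms.
Transmission budget = 14 − 7.79904 = 6.20096 ms.
R ≥ L / t_tx = 4608 bits / 0.00620096 s = 743 kbps.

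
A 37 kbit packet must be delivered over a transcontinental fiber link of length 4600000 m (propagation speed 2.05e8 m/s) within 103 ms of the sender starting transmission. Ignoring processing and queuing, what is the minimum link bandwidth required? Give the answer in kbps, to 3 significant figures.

Propagation delay = 4600000 / 2.05e+08 = 22.439 ms.
Transmission budget = 103 − 22.439 = 80.561 ms.
R ≥ L / t_tx = 37000 bits / 0.080561 s = 459 kbps.

459 kbps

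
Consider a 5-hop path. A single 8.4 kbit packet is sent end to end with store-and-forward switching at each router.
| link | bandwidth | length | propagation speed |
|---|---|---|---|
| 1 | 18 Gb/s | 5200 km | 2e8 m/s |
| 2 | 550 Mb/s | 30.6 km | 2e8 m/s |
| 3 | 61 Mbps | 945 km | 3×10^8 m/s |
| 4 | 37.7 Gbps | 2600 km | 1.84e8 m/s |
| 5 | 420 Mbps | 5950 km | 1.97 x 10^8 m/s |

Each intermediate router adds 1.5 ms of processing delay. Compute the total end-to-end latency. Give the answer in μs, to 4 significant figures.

L = 8400 bits.
Transmission delays (L/R per hop): 0.466667, 15.2727, 137.705, 0.222812, 20 μs; sum = 173.667 μs.
Propagation delays (d/s per hop): 26000, 153, 3150, 14130.4, 30203 μs; sum = 73636.5 μs.
Processing at 4 router(s): 4 × 1.5 ms = 6000 μs.
End-to-end = 79810 μs.

79810 μs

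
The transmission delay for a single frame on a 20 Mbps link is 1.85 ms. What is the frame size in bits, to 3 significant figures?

37000 bits

L = R × t_tx = 20000000 b/s × 0.00185 s = 37000 bits.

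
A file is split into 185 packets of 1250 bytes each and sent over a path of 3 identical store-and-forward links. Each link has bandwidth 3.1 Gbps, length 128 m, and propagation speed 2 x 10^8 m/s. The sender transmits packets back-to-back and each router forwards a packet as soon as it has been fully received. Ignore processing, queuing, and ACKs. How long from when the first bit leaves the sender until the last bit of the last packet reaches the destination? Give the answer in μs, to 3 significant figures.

Per-hop transmission t_tx = L/R = 10000/3100000000 = 3.22581 μs.
Per-hop propagation t_prop = 128/200000000 = 0.64 μs.
Pipeline fill: first packet needs 3·t_tx to clear all hops; remaining 184 packets each add one t_tx.
Total = (3+185-1)·t_tx + 3·t_prop = 187·3.22581 + 3·0.64 = 605 μs.

605 μs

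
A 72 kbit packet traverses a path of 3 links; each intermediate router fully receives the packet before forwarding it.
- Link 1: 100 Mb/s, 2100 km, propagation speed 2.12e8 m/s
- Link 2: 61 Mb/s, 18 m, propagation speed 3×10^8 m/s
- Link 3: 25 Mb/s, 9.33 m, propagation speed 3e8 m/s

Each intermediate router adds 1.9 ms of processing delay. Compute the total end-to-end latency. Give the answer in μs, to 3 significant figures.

L = 72000 bits.
Transmission delays (L/R per hop): 720, 1180.33, 2880 μs; sum = 4780.33 μs.
Propagation delays (d/s per hop): 9905.66, 0.06, 0.0311 μs; sum = 9905.75 μs.
Processing at 2 router(s): 2 × 1.9 ms = 3800 μs.
End-to-end = 18500 μs.

18500 μs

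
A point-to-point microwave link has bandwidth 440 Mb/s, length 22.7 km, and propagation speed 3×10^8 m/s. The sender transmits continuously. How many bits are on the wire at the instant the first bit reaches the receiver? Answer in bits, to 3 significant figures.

Propagation delay = 22700 / 300000000 = 7.56667e-05 s.
BDP = R × t_prop = 440000000 × 7.56667e-05 = 33293.3 bits.

33300 bits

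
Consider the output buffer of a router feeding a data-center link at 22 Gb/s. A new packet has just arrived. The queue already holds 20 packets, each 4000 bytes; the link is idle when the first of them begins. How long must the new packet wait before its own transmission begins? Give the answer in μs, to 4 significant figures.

29.09 μs

Each queued packet: L/R = 32000/22000000000 = 1.45455 μs.
20 queued → 29.0909 μs.
Queuing delay = 29.09 μs.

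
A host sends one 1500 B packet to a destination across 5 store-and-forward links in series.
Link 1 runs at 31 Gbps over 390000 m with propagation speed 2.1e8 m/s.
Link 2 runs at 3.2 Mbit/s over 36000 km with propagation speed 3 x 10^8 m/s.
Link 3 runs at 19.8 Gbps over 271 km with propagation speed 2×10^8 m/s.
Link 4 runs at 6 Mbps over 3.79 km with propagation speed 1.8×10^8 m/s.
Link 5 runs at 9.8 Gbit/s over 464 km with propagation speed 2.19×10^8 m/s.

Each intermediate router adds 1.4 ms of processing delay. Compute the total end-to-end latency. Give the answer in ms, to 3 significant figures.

L = 1500 × 8 = 12000 bits.
Transmission delays (L/R per hop): 0.000387097, 3.75, 0.000606061, 2, 0.00122449 ms; sum = 5.75222 ms.
Propagation delays (d/s per hop): 1.85714, 120, 1.355, 0.0210556, 2.11872 ms; sum = 125.352 ms.
Processing at 4 router(s): 4 × 1.4 ms = 5.6 ms.
End-to-end = 137 ms.

137 ms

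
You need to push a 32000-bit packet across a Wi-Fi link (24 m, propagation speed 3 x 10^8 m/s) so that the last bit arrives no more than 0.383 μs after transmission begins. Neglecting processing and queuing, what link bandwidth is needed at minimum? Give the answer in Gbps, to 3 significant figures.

Propagation delay = 24 / 300000000 = 0.08 μs.
Transmission budget = 0.383 − 0.08 = 0.303 μs.
R ≥ L / t_tx = 32000 bits / 3.03e-07 s = 106 Gbps.

106 Gbps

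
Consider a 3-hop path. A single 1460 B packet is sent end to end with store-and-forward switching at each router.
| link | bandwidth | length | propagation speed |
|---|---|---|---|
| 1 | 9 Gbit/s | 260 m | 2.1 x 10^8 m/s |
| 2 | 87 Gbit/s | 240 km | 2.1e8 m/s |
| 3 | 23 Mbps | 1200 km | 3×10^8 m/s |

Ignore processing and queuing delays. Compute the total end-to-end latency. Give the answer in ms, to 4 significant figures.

L = 1460 × 8 = 11680 bits.
Transmission delays (L/R per hop): 0.00129778, 0.000134253, 0.507826 ms; sum = 0.509258 ms.
Propagation delays (d/s per hop): 0.0012381, 1.14286, 4 ms; sum = 5.1441 ms.
End-to-end = 5.653 ms.

5.653 ms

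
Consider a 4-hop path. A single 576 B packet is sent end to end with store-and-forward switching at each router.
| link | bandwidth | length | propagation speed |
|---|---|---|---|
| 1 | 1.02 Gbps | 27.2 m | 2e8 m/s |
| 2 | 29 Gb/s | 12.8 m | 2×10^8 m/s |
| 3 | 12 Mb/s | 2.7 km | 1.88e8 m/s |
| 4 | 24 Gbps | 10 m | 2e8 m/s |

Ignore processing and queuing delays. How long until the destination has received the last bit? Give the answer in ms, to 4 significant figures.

L = 576 × 8 = 4608 bits.
Transmission delays (L/R per hop): 0.00451765, 0.000158897, 0.384, 0.000192 ms; sum = 0.388869 ms.
Propagation delays (d/s per hop): 0.000136, 6.4e-05, 0.0143617, 5e-05 ms; sum = 0.0146117 ms.
End-to-end = 0.4035 ms.

0.4035 ms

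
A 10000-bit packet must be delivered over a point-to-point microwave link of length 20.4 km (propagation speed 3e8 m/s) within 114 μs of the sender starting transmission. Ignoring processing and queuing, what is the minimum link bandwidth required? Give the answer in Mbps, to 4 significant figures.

Propagation delay = 20400 / 300000000 = 68 μs.
Transmission budget = 114 − 68 = 46 μs.
R ≥ L / t_tx = 10000 bits / 4.6e-05 s = 217.4 Mbps.

217.4 Mbps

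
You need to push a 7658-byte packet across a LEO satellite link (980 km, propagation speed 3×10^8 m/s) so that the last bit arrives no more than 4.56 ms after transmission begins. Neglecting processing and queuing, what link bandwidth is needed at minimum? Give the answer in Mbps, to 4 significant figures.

47.37 Mbps

L = 61264 bits.
Propagation delay = 980000 / 300000000 = 3.26667 ms.
Transmission budget = 4.56 − 3.26667 = 1.29333 ms.
R ≥ L / t_tx = 61264 bits / 0.00129333 s = 47.37 Mbps.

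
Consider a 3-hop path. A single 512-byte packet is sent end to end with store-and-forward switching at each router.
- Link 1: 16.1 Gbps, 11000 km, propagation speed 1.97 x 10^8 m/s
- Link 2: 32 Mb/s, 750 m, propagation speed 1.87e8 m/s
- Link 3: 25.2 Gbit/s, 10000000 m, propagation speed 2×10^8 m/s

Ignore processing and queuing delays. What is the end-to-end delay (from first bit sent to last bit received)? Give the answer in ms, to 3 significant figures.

L = 512 × 8 = 4096 bits.
Transmission delays (L/R per hop): 0.00025441, 0.128, 0.00016254 ms; sum = 0.128417 ms.
Propagation delays (d/s per hop): 55.8376, 0.0040107, 50 ms; sum = 105.842 ms.
End-to-end = 106 ms.

106 ms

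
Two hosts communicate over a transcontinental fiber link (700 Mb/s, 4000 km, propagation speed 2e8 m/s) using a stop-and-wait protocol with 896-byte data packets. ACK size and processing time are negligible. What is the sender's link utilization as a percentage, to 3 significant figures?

0.0256 %

t_tx = L/R = 7168/700000000 = 1.024e-05 s.
t_prop = 4000000/200000000 = 0.02 s; RTT = 0.04 s.
Cycle = t_tx + RTT = 0.0400102 s.
Utilization = t_tx / cycle = 1.024e-05/0.0400102 = 0.0256 %.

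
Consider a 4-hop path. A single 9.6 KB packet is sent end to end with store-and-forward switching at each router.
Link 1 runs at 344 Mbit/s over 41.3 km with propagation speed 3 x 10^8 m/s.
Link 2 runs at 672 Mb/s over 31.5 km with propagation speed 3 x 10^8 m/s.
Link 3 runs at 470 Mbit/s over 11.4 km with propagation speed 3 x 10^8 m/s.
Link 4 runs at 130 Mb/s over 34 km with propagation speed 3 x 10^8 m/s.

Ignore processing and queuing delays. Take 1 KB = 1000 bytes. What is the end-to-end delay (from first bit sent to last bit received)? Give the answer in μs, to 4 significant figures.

1486 μs

L = 76800 bits.
Transmission delays (L/R per hop): 223.256, 114.286, 163.404, 590.769 μs; sum = 1091.72 μs.
Propagation delays (d/s per hop): 137.667, 105, 38, 113.333 μs; sum = 394 μs.
End-to-end = 1486 μs.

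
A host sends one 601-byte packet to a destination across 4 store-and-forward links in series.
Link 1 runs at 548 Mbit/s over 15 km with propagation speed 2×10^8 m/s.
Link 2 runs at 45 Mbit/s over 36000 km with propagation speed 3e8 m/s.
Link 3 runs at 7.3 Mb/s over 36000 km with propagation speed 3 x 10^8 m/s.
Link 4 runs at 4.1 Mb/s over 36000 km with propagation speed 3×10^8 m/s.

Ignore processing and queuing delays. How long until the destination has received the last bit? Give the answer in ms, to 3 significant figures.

L = 601 × 8 = 4808 bits.
Transmission delays (L/R per hop): 0.00877372, 0.106844, 0.65863, 1.17268 ms; sum = 1.94693 ms.
Propagation delays (d/s per hop): 0.075, 120, 120, 120 ms; sum = 360.075 ms.
End-to-end = 362 ms.

362 ms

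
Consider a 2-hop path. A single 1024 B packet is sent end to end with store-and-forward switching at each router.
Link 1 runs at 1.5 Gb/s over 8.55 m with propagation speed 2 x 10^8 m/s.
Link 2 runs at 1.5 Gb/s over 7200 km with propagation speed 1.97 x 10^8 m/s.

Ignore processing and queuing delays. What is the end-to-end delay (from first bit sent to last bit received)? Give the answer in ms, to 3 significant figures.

L = 1024 × 8 = 8192 bits.
Transmission delay per hop = L/R = 8192/1500000000 = 0.00546133 ms; 2 hops → 0.0109227 ms.
Propagation delays (d/s per hop): 4.275e-05, 36.5482 ms; sum = 36.5483 ms.
End-to-end = 36.6 ms.

36.6 ms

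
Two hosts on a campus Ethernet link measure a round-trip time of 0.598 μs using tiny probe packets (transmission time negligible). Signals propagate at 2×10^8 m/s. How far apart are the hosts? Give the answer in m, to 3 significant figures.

59.8 m

One-way propagation = RTT/2 = 0.299 μs.
d = s × t = 200000000 × 2.99e-07 = 59.8 m.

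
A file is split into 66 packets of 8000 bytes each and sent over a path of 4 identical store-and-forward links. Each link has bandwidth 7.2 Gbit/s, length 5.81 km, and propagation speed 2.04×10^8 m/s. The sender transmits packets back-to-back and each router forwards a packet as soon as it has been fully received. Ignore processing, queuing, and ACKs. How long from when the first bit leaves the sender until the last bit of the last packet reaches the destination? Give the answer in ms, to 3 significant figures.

Per-hop transmission t_tx = L/R = 64000/7200000000 = 0.00888889 ms.
Per-hop propagation t_prop = 5810/204000000 = 0.0284804 ms.
Pipeline fill: first packet needs 4·t_tx to clear all hops; remaining 65 packets each add one t_tx.
Total = (4+66-1)·t_tx + 4·t_prop = 69·0.00888889 + 4·0.0284804 = 0.727 ms.

0.727 ms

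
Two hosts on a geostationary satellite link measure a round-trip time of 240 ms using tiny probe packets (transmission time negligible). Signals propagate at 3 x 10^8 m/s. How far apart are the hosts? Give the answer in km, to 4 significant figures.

One-way propagation = RTT/2 = 120 ms.
d = s × t = 300000000 × 0.12 = 36000 km.

36000 km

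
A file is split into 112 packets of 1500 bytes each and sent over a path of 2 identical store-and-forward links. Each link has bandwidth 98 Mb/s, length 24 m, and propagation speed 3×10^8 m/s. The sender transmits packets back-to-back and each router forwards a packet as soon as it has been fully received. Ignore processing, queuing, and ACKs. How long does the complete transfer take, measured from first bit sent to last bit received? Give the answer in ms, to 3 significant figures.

Per-hop transmission t_tx = L/R = 12000/98000000 = 0.122449 ms.
Per-hop propagation t_prop = 24/300000000 = 8e-05 ms.
Pipeline fill: first packet needs 2·t_tx to clear all hops; remaining 111 packets each add one t_tx.
Total = (2+112-1)·t_tx + 2·t_prop = 113·0.122449 + 2·8e-05 = 13.8 ms.

13.8 ms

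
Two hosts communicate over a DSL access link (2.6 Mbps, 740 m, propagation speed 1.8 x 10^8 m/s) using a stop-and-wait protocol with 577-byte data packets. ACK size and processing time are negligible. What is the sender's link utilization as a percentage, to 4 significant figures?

99.54 %

t_tx = L/R = 4616/2600000 = 0.00177538 s.
t_prop = 740/180000000 = 4.11111e-06 s; RTT = 8.22222e-06 s.
Cycle = t_tx + RTT = 0.00178361 s.
Utilization = t_tx / cycle = 0.00177538/0.00178361 = 99.54 %.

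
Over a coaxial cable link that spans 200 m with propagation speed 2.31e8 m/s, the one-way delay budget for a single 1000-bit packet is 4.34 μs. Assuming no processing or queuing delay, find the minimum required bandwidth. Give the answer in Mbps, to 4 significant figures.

287.8 Mbps

Propagation delay = 200 / 231000000 = 0.865801 μs.
Transmission budget = 4.34 − 0.865801 = 3.4742 μs.
R ≥ L / t_tx = 1000 bits / 3.4742e-06 s = 287.8 Mbps.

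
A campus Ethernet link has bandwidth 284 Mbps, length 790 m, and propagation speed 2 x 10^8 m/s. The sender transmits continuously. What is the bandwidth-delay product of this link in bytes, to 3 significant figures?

Propagation delay = 790 / 200000000 = 3.95e-06 s.
BDP = R × t_prop = 284000000 × 3.95e-06 = 1121.8 bits.
In bytes: 1121.8/8 = 140 bytes.

140 bytes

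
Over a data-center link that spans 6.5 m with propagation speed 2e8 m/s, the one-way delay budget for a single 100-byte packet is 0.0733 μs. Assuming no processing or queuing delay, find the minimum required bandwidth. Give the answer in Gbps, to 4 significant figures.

19.61 Gbps

L = 800 bits.
Propagation delay = 6.5 / 200000000 = 0.0325 μs.
Transmission budget = 0.0733 − 0.0325 = 0.0408 μs.
R ≥ L / t_tx = 800 bits / 4.08e-08 s = 19.61 Gbps.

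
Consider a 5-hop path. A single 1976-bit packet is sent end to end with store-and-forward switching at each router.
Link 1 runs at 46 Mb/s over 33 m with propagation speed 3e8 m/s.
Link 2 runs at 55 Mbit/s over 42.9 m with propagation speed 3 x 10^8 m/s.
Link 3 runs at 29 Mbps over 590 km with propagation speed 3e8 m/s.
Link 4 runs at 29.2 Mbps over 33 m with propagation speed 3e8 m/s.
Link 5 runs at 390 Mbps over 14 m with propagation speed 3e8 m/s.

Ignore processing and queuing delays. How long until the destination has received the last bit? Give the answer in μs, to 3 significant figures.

2190 μs

Transmission delays (L/R per hop): 42.9565, 35.9273, 68.1379, 67.6712, 5.06667 μs; sum = 219.76 μs.
Propagation delays (d/s per hop): 0.11, 0.143, 1966.67, 0.11, 0.0466667 μs; sum = 1967.08 μs.
End-to-end = 2190 μs.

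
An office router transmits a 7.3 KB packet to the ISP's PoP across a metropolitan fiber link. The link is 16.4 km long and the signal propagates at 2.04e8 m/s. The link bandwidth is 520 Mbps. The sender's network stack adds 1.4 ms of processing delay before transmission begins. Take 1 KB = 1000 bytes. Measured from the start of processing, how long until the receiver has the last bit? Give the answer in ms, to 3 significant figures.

L = 58400 bits.
Transmission delay = L/R = 58400 / 520000000 = 0.112308 ms.
Propagation delay = d/s = 16400 m / 204000000 m/s = 0.0803922 ms.
Plus processing delay 1.4 ms = 1.4 ms.
Total = 1.59 ms.

1.59 ms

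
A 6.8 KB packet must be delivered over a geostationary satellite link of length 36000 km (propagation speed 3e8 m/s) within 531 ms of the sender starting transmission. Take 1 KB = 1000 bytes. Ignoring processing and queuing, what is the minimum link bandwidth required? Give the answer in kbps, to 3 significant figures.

L = 54400 bits.
Propagation delay = 36000000 / 300000000 = 120 ms.
Transmission budget = 531 − 120 = 411 ms.
R ≥ L / t_tx = 54400 bits / 0.411 s = 132 kbps.

132 kbps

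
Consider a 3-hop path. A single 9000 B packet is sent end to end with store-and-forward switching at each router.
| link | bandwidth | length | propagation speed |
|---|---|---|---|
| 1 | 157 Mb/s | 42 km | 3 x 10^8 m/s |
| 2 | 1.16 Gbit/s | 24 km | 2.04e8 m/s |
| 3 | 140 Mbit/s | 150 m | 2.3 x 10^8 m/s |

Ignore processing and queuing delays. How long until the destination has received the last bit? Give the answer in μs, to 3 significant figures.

L = 9000 × 8 = 72000 bits.
Transmission delays (L/R per hop): 458.599, 62.069, 514.286 μs; sum = 1034.95 μs.
Propagation delays (d/s per hop): 140, 117.647, 0.652174 μs; sum = 258.299 μs.
End-to-end = 1290 μs.

1290 μs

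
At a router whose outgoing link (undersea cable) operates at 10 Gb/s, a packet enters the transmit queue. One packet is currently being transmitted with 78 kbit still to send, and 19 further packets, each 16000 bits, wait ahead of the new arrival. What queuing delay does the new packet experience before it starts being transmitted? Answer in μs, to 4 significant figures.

38.20 μs

Each queued packet: L/R = 16000/10000000000 = 1.6 μs.
19 queued → 30.4 μs.
Plus remaining 78000 bits of current packet: 7.8 μs.
Queuing delay = 38.20 μs.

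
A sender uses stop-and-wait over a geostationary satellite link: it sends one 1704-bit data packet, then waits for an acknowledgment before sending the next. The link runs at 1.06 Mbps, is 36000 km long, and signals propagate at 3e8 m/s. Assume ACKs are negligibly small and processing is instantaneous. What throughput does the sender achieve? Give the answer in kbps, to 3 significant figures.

7.05 kbps

t_tx = L/R = 1704/1060000 = 0.00160755 s.
t_prop = 36000000/300000000 = 0.12 s; RTT = 0.24 s.
Cycle = t_tx + RTT = 0.241608 s.
Throughput = L / cycle = 1704 / 0.241608 = 7.05 kbps.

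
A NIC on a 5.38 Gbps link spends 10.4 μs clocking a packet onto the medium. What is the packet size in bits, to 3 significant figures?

L = R × t_tx = 5380000000 b/s × 1.04e-05 s = 55952 bits.

56000 bits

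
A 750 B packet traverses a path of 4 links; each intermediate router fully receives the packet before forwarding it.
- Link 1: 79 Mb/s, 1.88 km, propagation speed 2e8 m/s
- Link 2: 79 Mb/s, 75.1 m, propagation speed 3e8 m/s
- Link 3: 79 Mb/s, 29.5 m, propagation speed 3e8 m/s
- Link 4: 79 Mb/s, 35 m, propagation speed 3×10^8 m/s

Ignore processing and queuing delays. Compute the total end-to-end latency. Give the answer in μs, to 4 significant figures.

313.7 μs

L = 750 × 8 = 6000 bits.
Transmission delay per hop = L/R = 6000/79000000 = 75.9494 μs; 4 hops → 303.797 μs.
Propagation delays (d/s per hop): 9.4, 0.250333, 0.0983333, 0.116667 μs; sum = 9.86533 μs.
End-to-end = 313.7 μs.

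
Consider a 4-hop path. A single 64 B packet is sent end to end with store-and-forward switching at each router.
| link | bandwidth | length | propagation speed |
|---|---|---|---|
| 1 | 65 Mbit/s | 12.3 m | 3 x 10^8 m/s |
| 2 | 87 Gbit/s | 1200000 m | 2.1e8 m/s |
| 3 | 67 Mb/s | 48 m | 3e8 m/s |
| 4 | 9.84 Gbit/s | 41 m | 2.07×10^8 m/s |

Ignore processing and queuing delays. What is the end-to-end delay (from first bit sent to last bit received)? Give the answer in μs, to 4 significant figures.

L = 64 × 8 = 512 bits.
Transmission delays (L/R per hop): 7.87692, 0.00588506, 7.64179, 0.0520325 μs; sum = 15.5766 μs.
Propagation delays (d/s per hop): 0.041, 5714.29, 0.16, 0.198068 μs; sum = 5714.68 μs.
End-to-end = 5730 μs.

5730 μs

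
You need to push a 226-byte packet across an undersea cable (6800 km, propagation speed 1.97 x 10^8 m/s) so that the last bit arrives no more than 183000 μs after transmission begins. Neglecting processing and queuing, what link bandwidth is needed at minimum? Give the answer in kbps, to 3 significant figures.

12.2 kbps

L = 1808 bits.
Propagation delay = 6800000 / 197000000 = 34517.8 μs.
Transmission budget = 183000 − 34517.8 = 148482 μs.
R ≥ L / t_tx = 1808 bits / 0.148482 s = 12.2 kbps.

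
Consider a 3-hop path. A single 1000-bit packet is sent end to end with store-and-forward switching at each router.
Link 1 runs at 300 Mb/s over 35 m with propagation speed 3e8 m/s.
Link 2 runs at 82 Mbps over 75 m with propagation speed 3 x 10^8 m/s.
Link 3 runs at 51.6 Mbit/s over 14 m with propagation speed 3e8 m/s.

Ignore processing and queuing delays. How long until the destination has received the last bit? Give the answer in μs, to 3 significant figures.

Transmission delays (L/R per hop): 3.33333, 12.1951, 19.3798 μs; sum = 34.9083 μs.
Propagation delays (d/s per hop): 0.116667, 0.25, 0.0466667 μs; sum = 0.413333 μs.
End-to-end = 35.3 μs.

35.3 μs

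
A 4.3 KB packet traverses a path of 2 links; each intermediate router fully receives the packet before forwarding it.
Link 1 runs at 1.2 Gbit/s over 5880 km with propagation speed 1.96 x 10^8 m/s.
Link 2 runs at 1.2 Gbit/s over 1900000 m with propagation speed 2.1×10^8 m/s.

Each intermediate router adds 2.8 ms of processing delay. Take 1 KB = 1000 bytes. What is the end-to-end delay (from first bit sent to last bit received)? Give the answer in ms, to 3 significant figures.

L = 34400 bits.
Transmission delay per hop = L/R = 34400/1200000000 = 0.0286667 ms; 2 hops → 0.0573333 ms.
Propagation delays (d/s per hop): 30, 9.04762 ms; sum = 39.0476 ms.
Processing at 1 router(s): 1 × 2.8 ms = 2.8 ms.
End-to-end = 41.9 ms.

41.9 ms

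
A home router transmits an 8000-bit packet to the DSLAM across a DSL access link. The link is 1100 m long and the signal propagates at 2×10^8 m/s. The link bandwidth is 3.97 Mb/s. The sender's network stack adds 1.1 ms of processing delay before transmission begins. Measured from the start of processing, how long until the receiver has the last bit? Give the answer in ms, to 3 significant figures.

Transmission delay = L/R = 8000 / 3970000 = 2.01511 ms.
Propagation delay = d/s = 1100 m / 200000000 m/s = 0.0055 ms.
Plus processing delay 1.1 ms = 1.1 ms.
Total = 3.12 ms.

3.12 ms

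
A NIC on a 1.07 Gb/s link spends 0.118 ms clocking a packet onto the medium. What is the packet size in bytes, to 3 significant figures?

L = R × t_tx = 1.07e+09 b/s × 0.000118 s = 126260 bits.
In bytes: 126260 / 8 = 15800 bytes.

15800 bytes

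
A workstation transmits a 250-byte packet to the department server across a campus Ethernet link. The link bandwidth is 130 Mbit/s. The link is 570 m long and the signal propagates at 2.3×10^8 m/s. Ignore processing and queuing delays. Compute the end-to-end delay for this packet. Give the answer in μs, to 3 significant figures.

L = 250 × 8 = 2000 bits.
Transmission delay = L/R = 2000 / 130000000 = 15.3846 μs.
Propagation delay = d/s = 570 m / 2.3e+08 m/s = 2.47826 μs.
Total = 17.9 μs.

17.9 μs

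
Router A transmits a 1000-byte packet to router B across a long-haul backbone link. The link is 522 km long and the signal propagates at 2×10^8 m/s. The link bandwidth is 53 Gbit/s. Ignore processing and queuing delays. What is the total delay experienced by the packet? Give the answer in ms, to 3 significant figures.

2.61 ms

L = 1000 × 8 = 8000 bits.
Transmission delay = L/R = 8000 / 53000000000 = 0.000150943 ms.
Propagation delay = d/s = 522000 m / 200000000 m/s = 2.61 ms.
Total = 2.61 ms.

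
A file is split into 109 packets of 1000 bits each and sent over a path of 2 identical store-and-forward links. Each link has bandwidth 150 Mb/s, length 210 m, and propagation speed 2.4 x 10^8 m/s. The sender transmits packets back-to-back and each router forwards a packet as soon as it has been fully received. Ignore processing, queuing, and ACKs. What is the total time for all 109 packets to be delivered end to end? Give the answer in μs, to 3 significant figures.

Per-hop transmission t_tx = L/R = 1000/150000000 = 6.66667 μs.
Per-hop propagation t_prop = 210/240000000 = 0.875 μs.
Pipeline fill: first packet needs 2·t_tx to clear all hops; remaining 108 packets each add one t_tx.
Total = (2+109-1)·t_tx + 2·t_prop = 110·6.66667 + 2·0.875 = 735 μs.

735 μs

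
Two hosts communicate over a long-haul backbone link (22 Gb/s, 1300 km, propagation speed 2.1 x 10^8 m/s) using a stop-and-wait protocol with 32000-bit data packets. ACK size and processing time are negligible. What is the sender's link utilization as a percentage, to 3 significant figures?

0.0117 %

t_tx = L/R = 32000/22000000000 = 1.45455e-06 s.
t_prop = 1300000/210000000 = 0.00619048 s; RTT = 0.012381 s.
Cycle = t_tx + RTT = 0.0123824 s.
Utilization = t_tx / cycle = 1.45455e-06/0.0123824 = 0.0117 %.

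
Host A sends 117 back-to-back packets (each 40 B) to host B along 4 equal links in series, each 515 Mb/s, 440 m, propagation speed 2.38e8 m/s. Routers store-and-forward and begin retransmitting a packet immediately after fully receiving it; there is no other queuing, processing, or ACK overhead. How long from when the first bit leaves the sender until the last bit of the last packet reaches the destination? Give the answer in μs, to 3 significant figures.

Per-hop transmission t_tx = L/R = 320/515000000 = 0.621359 μs.
Per-hop propagation t_prop = 440/238000000 = 1.84874 μs.
Pipeline fill: first packet needs 4·t_tx to clear all hops; remaining 116 packets each add one t_tx.
Total = (4+117-1)·t_tx + 4·t_prop = 120·0.621359 + 4·1.84874 = 82.0 μs.

82.0 μs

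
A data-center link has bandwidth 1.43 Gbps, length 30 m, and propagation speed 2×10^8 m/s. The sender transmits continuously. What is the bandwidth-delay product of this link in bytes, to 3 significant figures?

Propagation delay = 30 / 200000000 = 1.5e-07 s.
BDP = R × t_prop = 1430000000 × 1.5e-07 = 214.5 bits.
In bytes: 214.5/8 = 26.8 bytes.

26.8 bytes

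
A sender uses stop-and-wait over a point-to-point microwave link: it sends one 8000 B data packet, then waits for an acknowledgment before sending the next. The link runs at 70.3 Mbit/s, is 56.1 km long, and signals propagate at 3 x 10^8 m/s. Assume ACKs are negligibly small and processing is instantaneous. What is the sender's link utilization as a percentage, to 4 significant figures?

70.88 %

t_tx = L/R = 64000/70300000 = 0.000910384 s.
t_prop = 56100/300000000 = 0.000187 s; RTT = 0.000374 s.
Cycle = t_tx + RTT = 0.00128438 s.
Utilization = t_tx / cycle = 0.000910384/0.00128438 = 70.88 %.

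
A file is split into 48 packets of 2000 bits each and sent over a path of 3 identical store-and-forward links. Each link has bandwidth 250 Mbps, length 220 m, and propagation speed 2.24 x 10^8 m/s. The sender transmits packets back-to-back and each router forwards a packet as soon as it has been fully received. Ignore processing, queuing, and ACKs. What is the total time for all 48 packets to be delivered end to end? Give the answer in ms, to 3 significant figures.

0.403 ms

Per-hop transmission t_tx = L/R = 2000/250000000 = 0.008 ms.
Per-hop propagation t_prop = 220/2.24e+08 = 0.000982143 ms.
Pipeline fill: first packet needs 3·t_tx to clear all hops; remaining 47 packets each add one t_tx.
Total = (3+48-1)·t_tx + 3·t_prop = 50·0.008 + 3·0.000982143 = 0.403 ms.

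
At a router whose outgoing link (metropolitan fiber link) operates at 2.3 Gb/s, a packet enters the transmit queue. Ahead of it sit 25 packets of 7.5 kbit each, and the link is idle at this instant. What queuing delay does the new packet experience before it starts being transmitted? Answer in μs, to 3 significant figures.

Each queued packet: L/R = 7500/2300000000 = 3.26087 μs.
25 queued → 81.5217 μs.
Queuing delay = 81.5 μs.

81.5 μs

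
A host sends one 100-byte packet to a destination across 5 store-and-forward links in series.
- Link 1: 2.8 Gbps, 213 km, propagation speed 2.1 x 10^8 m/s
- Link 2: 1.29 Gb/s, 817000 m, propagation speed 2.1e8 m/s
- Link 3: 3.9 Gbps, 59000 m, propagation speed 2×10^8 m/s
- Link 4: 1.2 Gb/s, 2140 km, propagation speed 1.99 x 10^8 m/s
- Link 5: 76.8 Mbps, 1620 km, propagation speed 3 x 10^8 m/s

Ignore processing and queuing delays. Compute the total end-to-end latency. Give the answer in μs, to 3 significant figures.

L = 100 × 8 = 800 bits.
Transmission delays (L/R per hop): 0.285714, 0.620155, 0.205128, 0.666667, 10.4167 μs; sum = 12.1943 μs.
Propagation delays (d/s per hop): 1014.29, 3890.48, 295, 10753.8, 5400 μs; sum = 21353.5 μs.
End-to-end = 21400 μs.

21400 μs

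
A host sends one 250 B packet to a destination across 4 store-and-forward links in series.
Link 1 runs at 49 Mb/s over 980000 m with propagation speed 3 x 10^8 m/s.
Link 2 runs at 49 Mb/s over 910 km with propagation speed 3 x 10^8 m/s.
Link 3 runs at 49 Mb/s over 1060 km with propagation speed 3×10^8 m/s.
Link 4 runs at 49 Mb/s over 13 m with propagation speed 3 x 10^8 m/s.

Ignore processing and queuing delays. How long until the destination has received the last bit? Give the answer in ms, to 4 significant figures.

9.997 ms

L = 250 × 8 = 2000 bits.
Transmission delay per hop = L/R = 2000/49000000 = 0.0408163 ms; 4 hops → 0.163265 ms.
Propagation delays (d/s per hop): 3.26667, 3.03333, 3.53333, 4.33333e-05 ms; sum = 9.83338 ms.
End-to-end = 9.997 ms.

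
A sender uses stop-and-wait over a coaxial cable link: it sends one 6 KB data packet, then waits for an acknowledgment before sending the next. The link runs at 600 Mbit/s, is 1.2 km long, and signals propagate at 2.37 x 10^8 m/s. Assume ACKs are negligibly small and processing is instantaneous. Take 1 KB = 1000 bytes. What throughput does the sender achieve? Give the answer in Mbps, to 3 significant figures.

533 Mbps

t_tx = L/R = 48000/600000000 = 8e-05 s.
t_prop = 1200/237000000 = 5.06329e-06 s; RTT = 1.01266e-05 s.
Cycle = t_tx + RTT = 9.01266e-05 s.
Throughput = L / cycle = 48000 / 9.01266e-05 = 533 Mbps.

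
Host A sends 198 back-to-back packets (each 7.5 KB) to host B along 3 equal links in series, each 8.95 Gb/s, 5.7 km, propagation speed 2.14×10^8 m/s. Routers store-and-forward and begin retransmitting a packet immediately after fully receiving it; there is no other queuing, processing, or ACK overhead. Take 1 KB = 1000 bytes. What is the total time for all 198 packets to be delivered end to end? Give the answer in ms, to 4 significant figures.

Per-hop transmission t_tx = L/R = 60000/8950000000 = 0.00670391 ms.
Per-hop propagation t_prop = 5700/214000000 = 0.0266355 ms.
Pipeline fill: first packet needs 3·t_tx to clear all hops; remaining 197 packets each add one t_tx.
Total = (3+198-1)·t_tx + 3·t_prop = 200·0.00670391 + 3·0.0266355 = 1.421 ms.

1.421 ms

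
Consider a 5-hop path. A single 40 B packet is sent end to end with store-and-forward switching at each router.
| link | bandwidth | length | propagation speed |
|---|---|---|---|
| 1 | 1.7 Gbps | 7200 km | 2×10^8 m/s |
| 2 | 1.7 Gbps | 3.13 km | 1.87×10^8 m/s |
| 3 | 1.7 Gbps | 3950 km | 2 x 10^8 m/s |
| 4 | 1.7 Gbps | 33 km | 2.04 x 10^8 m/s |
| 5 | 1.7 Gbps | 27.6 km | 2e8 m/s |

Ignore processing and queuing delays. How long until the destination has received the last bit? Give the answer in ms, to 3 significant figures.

L = 40 × 8 = 320 bits.
Transmission delay per hop = L/R = 320/1700000000 = 0.000188235 ms; 5 hops → 0.000941176 ms.
Propagation delays (d/s per hop): 36, 0.016738, 19.75, 0.161765, 0.138 ms; sum = 56.0665 ms.
End-to-end = 56.1 ms.

56.1 ms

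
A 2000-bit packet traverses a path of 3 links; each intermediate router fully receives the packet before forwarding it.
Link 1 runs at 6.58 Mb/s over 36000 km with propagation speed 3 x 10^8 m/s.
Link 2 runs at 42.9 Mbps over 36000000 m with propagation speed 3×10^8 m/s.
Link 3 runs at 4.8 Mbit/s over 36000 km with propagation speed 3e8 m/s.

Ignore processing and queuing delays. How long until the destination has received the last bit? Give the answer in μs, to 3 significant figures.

361000 μs

Transmission delays (L/R per hop): 303.951, 46.62, 416.667 μs; sum = 767.238 μs.
Propagation delays (d/s per hop): 120000, 120000, 120000 μs; sum = 360000 μs.
End-to-end = 361000 μs.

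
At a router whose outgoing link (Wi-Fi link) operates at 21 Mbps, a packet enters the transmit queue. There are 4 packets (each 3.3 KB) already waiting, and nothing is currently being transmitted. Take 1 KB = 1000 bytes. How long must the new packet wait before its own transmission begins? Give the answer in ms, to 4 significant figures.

5.029 ms

Each queued packet: L/R = 26400/21000000 = 1.25714 ms.
4 queued → 5.02857 ms.
Queuing delay = 5.029 ms.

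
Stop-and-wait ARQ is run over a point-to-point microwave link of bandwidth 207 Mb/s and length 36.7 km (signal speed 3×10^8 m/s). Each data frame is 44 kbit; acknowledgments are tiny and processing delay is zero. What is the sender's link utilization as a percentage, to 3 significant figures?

46.5 %

t_tx = L/R = 44000/207000000 = 0.00021256 s.
t_prop = 36700/300000000 = 0.000122333 s; RTT = 0.000244667 s.
Cycle = t_tx + RTT = 0.000457227 s.
Utilization = t_tx / cycle = 0.00021256/0.000457227 = 46.5 %.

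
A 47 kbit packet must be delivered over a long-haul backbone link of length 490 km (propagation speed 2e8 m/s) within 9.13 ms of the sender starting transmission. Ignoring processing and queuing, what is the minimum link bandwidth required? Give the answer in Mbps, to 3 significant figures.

Propagation delay = 490000 / 200000000 = 2.45 ms.
Transmission budget = 9.13 − 2.45 = 6.68 ms.
R ≥ L / t_tx = 47000 bits / 0.00668 s = 7.04 Mbps.

7.04 Mbps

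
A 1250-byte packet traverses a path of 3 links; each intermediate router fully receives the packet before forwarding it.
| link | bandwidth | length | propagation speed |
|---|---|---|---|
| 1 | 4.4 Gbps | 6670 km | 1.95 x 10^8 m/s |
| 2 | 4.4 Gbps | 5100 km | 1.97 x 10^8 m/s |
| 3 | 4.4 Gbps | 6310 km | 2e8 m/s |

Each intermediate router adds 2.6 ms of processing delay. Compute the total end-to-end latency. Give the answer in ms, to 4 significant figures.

L = 1250 × 8 = 10000 bits.
Transmission delay per hop = L/R = 10000/4400000000 = 0.00227273 ms; 3 hops → 0.00681818 ms.
Propagation delays (d/s per hop): 34.2051, 25.8883, 31.55 ms; sum = 91.6435 ms.
Processing at 2 router(s): 2 × 2.6 ms = 5.2 ms.
End-to-end = 96.85 ms.

96.85 ms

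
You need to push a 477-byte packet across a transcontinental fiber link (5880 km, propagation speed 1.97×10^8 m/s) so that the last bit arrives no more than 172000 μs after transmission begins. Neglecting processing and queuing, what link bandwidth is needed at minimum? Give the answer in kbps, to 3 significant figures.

L = 3816 bits.
Propagation delay = 5880000 / 197000000 = 29847.7 μs.
Transmission budget = 172000 − 29847.7 = 142152 μs.
R ≥ L / t_tx = 3816 bits / 0.142152 s = 26.8 kbps.

26.8 kbps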